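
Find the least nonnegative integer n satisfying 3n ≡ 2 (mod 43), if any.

15

gcd(43, 3) = 1  (43 = 14×3 + 1, 3 = 3×1).
1 divides 2, so solutions exist.
Back-substituting, 3×(-14) + 43×(1) = 1.
So 3×(-14) ≡ 1 (mod 43); multiply by 2: n ≡ -28 (mod 43).
Smallest nonnegative: n = -28 mod 43 = 15.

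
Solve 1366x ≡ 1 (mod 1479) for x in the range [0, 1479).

gcd(1479, 1366) = 1  (1479 = 1×1366 + 113, 1366 = 12×113 + 10, 113 = 11×10 + 3, 10 = 3×3 + 1, 3 = 3×1).
Back-substituting, 1366×(445) + 1479×(-411) = 1.
So 1366×445 ≡ 1 (mod 1479), and 445 mod 1479 = 445.

445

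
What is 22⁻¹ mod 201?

64

gcd(201, 22):
  201 = 9×22 + 3
  22 = 7×3 + 1
  3 = 3×1
so gcd(201, 22) = 1.
Back-substitute for Bézout coefficients:
  1 = 22 - 7×3
  ... = 22×(64) + 201×(-7)
So 22×64 ≡ 1 (mod 201), and 64 mod 201 = 64.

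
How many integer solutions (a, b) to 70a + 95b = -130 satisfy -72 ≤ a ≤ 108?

gcd(95, 70):
  95 = 1×70 + 25
  70 = 2×25 + 20
  25 = 1×20 + 5
  20 = 4×5
so gcd(95, 70) = 5.
Back-substitute for Bézout coefficients:
  5 = 25 - 1×20
  ... = 70×(-4) + 95×(3)
Scale by -26: particular solution (104, -78); reduce a mod 19: (9, -8).
General solution: a = 9 + 19t, b = -8 - 14t for integer t.
-72 ≤ 9 + 19t ≤ 108 gives t ∈ [-4, 5], which is 10 values.

10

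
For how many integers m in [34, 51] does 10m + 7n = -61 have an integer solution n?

2

gcd(10, 7) = 1.
By Bézout, 10*(-2) + 7*(3) = 1.
Particular solution: (3, -13).
General solution: m = 3 + 7t, n = -13 - 10t for integer t.
34 ≤ 3 + 7t ≤ 51 gives t ∈ [5, 6], which is 2 values.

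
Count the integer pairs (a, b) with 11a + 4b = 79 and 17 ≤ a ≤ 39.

gcd(11, 4) = 1  (11 = 2×4 + 3, 4 = 1×3 + 1, 3 = 3×1).
Back-substituting, 11×(-1) + 4×(3) = 1.
Scale by 79: particular solution (-79, 237); reduce a mod 4: (1, 17).
General solution: a = 1 + 4t, b = 17 - 11t for integer t.
17 ≤ 1 + 4t ≤ 39 gives t ∈ [4, 9], which is 6 values.

6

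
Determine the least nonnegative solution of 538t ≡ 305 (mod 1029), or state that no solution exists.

gcd(1029, 538):
  1029 = 1*538 + 491
  538 = 1*491 + 47
  491 = 10*47 + 21
  47 = 2*21 + 5
  21 = 4*5 + 1
  5 = 5*1
so gcd(1029, 538) = 1.
1 divides 305, so solutions exist.
Back-substitute for Bézout coefficients:
  1 = 21 - 4*5
  ... = 538*(-197) + 1029*(103)
So 538*(-197) ≡ 1 (mod 1029); multiply by 305: t ≡ -60085 (mod 1029).
Smallest nonnegative: t = -60085 mod 1029 = 626.

626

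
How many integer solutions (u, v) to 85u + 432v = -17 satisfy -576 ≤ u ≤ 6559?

gcd(432, 85):
  432 = 5×85 + 7
  85 = 12×7 + 1
  7 = 7×1
so gcd(432, 85) = 1.
Back-substitute for Bézout coefficients:
  1 = 85 - 12×7
  ... = 85×(61) + 432×(-12)
Scale by -17: particular solution (-1037, 204); reduce u mod 432: (259, -51).
General solution: u = 259 + 432t, v = -51 - 85t for integer t.
-576 ≤ 259 + 432t ≤ 6559 gives t ∈ [-1, 14], which is 16 values.

16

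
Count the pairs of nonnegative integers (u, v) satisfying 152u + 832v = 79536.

gcd(832, 152) = 8.
By Bézout, 152·(11) + 832·(-2) = 8.
One solution: (58, 85).
General: u = 58 + 104t, v = 85 - 19t.
u ≥ 0 ⇒ t ≥ 0; v ≥ 0 ⇒ t ≤ 4. So t ∈ [0, 4]: 5 solutions.

5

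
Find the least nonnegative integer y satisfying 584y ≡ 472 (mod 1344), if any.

gcd(1344, 584):
  1344 = 2·584 + 176
  584 = 3·176 + 56
  176 = 3·56 + 8
  56 = 7·8
so gcd(1344, 584) = 8.
8 divides 472, so solutions exist.
Back-substitute for Bézout coefficients:
  8 = 176 - 3·56
  ... = 584·(-23) + 1344·(10)
So 584·(-23) ≡ 8 (mod 1344); multiply by 59: y ≡ -1357 (mod 168).
Smallest nonnegative: y = -1357 mod 168 = 155.

155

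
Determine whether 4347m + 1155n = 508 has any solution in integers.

gcd(4347, 1155) = 21  (4347 = 3×1155 + 882, 1155 = 1×882 + 273, 882 = 3×273 + 63, 273 = 4×63 + 21, 63 = 3×21).
21 does not divide 508 (remainder 4), so no integer solutions.

no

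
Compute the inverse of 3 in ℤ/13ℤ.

9

gcd(13, 3):
  13 = 4·3 + 1
  3 = 3·1
so gcd(13, 3) = 1.
Back-substitute for Bézout coefficients:
  1 = 13 - 4·3
  ... = 3·(-4) + 13·(1)
So 3·-4 ≡ 1 (mod 13), and -4 mod 13 = 9.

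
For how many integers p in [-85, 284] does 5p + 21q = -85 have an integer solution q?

gcd(21, 5) = 1.
By Bézout, 5*(-4) + 21*(1) = 1.
Particular solution: (4, -5).
General solution: p = 4 + 21t, q = -5 - 5t for integer t.
-85 ≤ 4 + 21t ≤ 284 gives t ∈ [-4, 13], which is 18 values.

18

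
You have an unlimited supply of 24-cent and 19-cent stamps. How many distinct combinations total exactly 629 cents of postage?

Need nonnegative integers with 24j + 19k = 629.
gcd(24, 19) = 1, and 24·(4) + 19·(-5) = 1.
So (j₀, k₀) = (2516, -3145); general j = 2516 + 19t, k = -3145 - 24t.
j ≥ 0 ⇒ t ≥ -132; k ≥ 0 ⇒ t ≤ -132. That's 1 value of t.

1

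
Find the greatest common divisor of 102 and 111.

gcd(111, 102) = 3  (111 = 1×102 + 9, 102 = 11×9 + 3, 9 = 3×3).

3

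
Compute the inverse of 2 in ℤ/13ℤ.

7

gcd(13, 2):
  13 = 6*2 + 1
  2 = 2*1
so gcd(13, 2) = 1.
Back-substitute for Bézout coefficients:
  1 = 13 - 6*2
  ... = 2*(-6) + 13*(1)
So 2*-6 ≡ 1 (mod 13), and -6 mod 13 = 7.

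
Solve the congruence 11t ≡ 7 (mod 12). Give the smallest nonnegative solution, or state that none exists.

gcd(12, 11):
  12 = 1·11 + 1
  11 = 11·1
so gcd(12, 11) = 1.
1 divides 7, so solutions exist.
Back-substitute for Bézout coefficients:
  1 = 12 - 1·11
  ... = 11·(-1) + 12·(1)
So 11·(-1) ≡ 1 (mod 12); multiply by 7: t ≡ -7 (mod 12).
Smallest nonnegative: t = -7 mod 12 = 5.

5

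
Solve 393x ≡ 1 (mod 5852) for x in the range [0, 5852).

gcd(5852, 393) = 1  (5852 = 14·393 + 350, 393 = 1·350 + 43, 350 = 8·43 + 6, 43 = 7·6 + 1, 6 = 6·1).
Back-substituting, 393·(953) + 5852·(-64) = 1.
So 393·953 ≡ 1 (mod 5852), and 953 mod 5852 = 953.

953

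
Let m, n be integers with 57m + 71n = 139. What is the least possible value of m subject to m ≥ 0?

56

gcd(71, 57) = 1  (71 = 1*57 + 14, 57 = 4*14 + 1, 14 = 14*1).
1 divides 139, so solutions exist.
Back-substituting, 57*(5) + 71*(-4) = 1.
Scale by 139/1 = 139: (m₀, n₀) = (695, -556).
General solution: m = 695 + 71t, n = -556 - 57t for integer t.
m ≥ 0: smallest is 695 mod 71 = 56 (at t = -9), with n = -43.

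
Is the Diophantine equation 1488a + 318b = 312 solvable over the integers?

gcd(1488, 318) = 6.
6 divides 312, so integer solutions exist.

yes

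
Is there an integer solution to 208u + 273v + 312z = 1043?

no

gcd(273, 208) = 13.
gcd(13, 312) = 13.
13 does not divide 1043 (remainder 3), so no integer solutions.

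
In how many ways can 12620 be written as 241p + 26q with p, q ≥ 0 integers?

2

gcd(241, 26) = 1  (241 = 9×26 + 7, 26 = 3×7 + 5, 7 = 1×5 + 2, 5 = 2×2 + 1, 2 = 2×1).
Back-substituting, 241×(-11) + 26×(102) = 1.
Scale by 12620: one solution is (-138820, 1287240). Reduce p mod 26: (20, 300).
General: p = 20 + 26t, q = 300 - 241t.
p ≥ 0 ⇒ t ≥ 0; q ≥ 0 ⇒ t ≤ 1. So t ∈ [0, 1]: 2 solutions.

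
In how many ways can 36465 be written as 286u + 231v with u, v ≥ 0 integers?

6

gcd(286, 231) = 11  (286 = 1*231 + 55, 231 = 4*55 + 11, 55 = 5*11).
Back-substituting, 286*(-4) + 231*(5) = 11.
Scale by 3315: one solution is (-13260, 16575). Reduce u mod 21: (12, 143).
General: u = 12 + 21t, v = 143 - 26t.
u ≥ 0 ⇒ t ≥ 0; v ≥ 0 ⇒ t ≤ 5. So t ∈ [0, 5]: 6 solutions.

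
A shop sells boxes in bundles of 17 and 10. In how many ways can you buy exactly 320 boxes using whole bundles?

Need nonnegative integers with 17j + 10k = 320.
gcd(17, 10) = 1, and 17·(3) + 10·(-5) = 1.
So (j₀, k₀) = (960, -1600); general j = 960 + 10t, k = -1600 - 17t.
j ≥ 0 ⇒ t ≥ -96; k ≥ 0 ⇒ t ≤ -95. That's 2 values of t.

2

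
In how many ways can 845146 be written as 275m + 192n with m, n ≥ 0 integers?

gcd(275, 192) = 1  (275 = 1×192 + 83, 192 = 2×83 + 26, 83 = 3×26 + 5, 26 = 5×5 + 1, 5 = 5×1).
Back-substituting, 275×(-37) + 192×(53) = 1.
Scale by 845146: one solution is (-31270402, 44792738). Reduce m mod 192: (62, 4313).
General: m = 62 + 192t, n = 4313 - 275t.
m ≥ 0 ⇒ t ≥ 0; n ≥ 0 ⇒ t ≤ 15. So t ∈ [0, 15]: 16 solutions.

16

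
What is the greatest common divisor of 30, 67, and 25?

1

gcd(67, 30) = 1  (67 = 2×30 + 7, 30 = 4×7 + 2, 7 = 3×2 + 1, 2 = 2×1).
gcd(1, 25) = 1.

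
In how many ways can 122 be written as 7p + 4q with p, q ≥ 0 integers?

4

gcd(7, 4) = 1  (7 = 1×4 + 3, 4 = 1×3 + 1, 3 = 3×1).
Back-substituting, 7×(-1) + 4×(2) = 1.
Scale by 122: one solution is (-122, 244). Reduce p mod 4: (2, 27).
General: p = 2 + 4t, q = 27 - 7t.
p ≥ 0 ⇒ t ≥ 0; q ≥ 0 ⇒ t ≤ 3. So t ∈ [0, 3]: 4 solutions.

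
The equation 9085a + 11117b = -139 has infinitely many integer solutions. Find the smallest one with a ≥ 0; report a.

6702

gcd(11117, 9085):
  11117 = 1×9085 + 2032
  9085 = 4×2032 + 957
  2032 = 2×957 + 118
  957 = 8×118 + 13
  118 = 9×13 + 1
  13 = 13×1
so gcd(11117, 9085) = 1.
1 divides -139, so solutions exist.
Back-substitute for Bézout coefficients:
  1 = 118 - 9×13
  ... = 9085×(-848) + 11117×(693)
Scale by -139/1 = -139: (a₀, b₀) = (117872, -96327).
General solution: a = 117872 + 11117t, b = -96327 - 9085t for integer t.
a ≥ 0: smallest is 117872 mod 11117 = 6702 (at t = -10), with b = -5477.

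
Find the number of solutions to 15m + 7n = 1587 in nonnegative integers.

gcd(15, 7) = 1  (15 = 2·7 + 1, 7 = 7·1).
Back-substituting, 15·(1) + 7·(-2) = 1.
Scale by 1587: one solution is (1587, -3174). Reduce m mod 7: (5, 216).
General: m = 5 + 7t, n = 216 - 15t.
m ≥ 0 ⇒ t ≥ 0; n ≥ 0 ⇒ t ≤ 14. So t ∈ [0, 14]: 15 solutions.

15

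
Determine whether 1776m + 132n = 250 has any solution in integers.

no

gcd(1776, 132) = 12  (1776 = 13·132 + 60, 132 = 2·60 + 12, 60 = 5·12).
12 does not divide 250 (remainder 10), so no integer solutions.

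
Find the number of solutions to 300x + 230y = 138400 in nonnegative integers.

20

gcd(300, 230) = 10.
By Bézout, 300×(10) + 230×(-13) = 10.
One solution: (9, 590).
General: x = 9 + 23t, y = 590 - 30t.
x ≥ 0 ⇒ t ≥ 0; y ≥ 0 ⇒ t ≤ 19. So t ∈ [0, 19]: 20 solutions.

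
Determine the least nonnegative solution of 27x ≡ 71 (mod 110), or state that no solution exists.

23

gcd(110, 27) = 1.
1 divides 71, so solutions exist.
By Bézout, 27×(53) + 110×(-13) = 1.
So 27×(53) ≡ 1 (mod 110); multiply by 71: x ≡ 3763 (mod 110).
Smallest nonnegative: x = 3763 mod 110 = 23.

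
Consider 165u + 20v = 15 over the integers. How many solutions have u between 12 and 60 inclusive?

12

gcd(165, 20) = 5.
By Bézout, 165×(1) + 20×(-8) = 5.
Particular solution: (3, -24).
General solution: u = 3 + 4t, v = -24 - 33t for integer t.
12 ≤ 3 + 4t ≤ 60 gives t ∈ [3, 14], which is 12 values.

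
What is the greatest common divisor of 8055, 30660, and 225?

gcd(30660, 8055) = 15  (30660 = 3×8055 + 6495, 8055 = 1×6495 + 1560, 6495 = 4×1560 + 255, 1560 = 6×255 + 30, 255 = 8×30 + 15, 30 = 2×15).
gcd(15, 225) = 15.

15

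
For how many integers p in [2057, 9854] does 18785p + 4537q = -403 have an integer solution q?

gcd(18785, 4537):
  18785 = 4*4537 + 637
  4537 = 7*637 + 78
  637 = 8*78 + 13
  78 = 6*13
so gcd(18785, 4537) = 13.
Back-substitute for Bézout coefficients:
  13 = 637 - 8*78
  ... = 18785*(57) + 4537*(-236)
Scale by -31: particular solution (-1767, 7316); reduce p mod 349: (327, -1354).
General solution: p = 327 + 349t, q = -1354 - 1445t for integer t.
2057 ≤ 327 + 349t ≤ 9854 gives t ∈ [5, 27], which is 23 values.

23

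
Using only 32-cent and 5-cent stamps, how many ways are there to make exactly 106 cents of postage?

1

Need nonnegative integers with 32j + 5k = 106.
gcd(32, 5) = 1, and 32·(-2) + 5·(13) = 1.
So (j₀, k₀) = (-212, 1378); general j = -212 + 5t, k = 1378 - 32t.
j ≥ 0 ⇒ t ≥ 43; k ≥ 0 ⇒ t ≤ 43. That's 1 value of t.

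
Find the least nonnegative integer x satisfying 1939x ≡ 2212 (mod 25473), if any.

gcd(25473, 1939):
  25473 = 13*1939 + 266
  1939 = 7*266 + 77
  266 = 3*77 + 35
  77 = 2*35 + 7
  35 = 5*7
so gcd(25473, 1939) = 7.
7 divides 2212, so solutions exist.
Back-substitute for Bézout coefficients:
  7 = 77 - 2*35
  ... = 1939*(670) + 25473*(-51)
So 1939*(670) ≡ 7 (mod 25473); multiply by 316: x ≡ 211720 (mod 3639).
Smallest nonnegative: x = 211720 mod 3639 = 658.

658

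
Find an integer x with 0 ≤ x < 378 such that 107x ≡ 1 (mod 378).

gcd(378, 107) = 1.
By Bézout, 107×(53) + 378×(-15) = 1.
So 107×53 ≡ 1 (mod 378), and 53 mod 378 = 53.

53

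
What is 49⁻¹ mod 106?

gcd(106, 49) = 1  (106 = 2*49 + 8, 49 = 6*8 + 1, 8 = 8*1).
Back-substituting, 49*(13) + 106*(-6) = 1.
So 49*13 ≡ 1 (mod 106), and 13 mod 106 = 13.

13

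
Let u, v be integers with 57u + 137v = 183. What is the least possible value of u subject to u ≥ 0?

gcd(137, 57) = 1.
1 divides 183, so solutions exist.
By Bézout, 57·(-12) + 137·(5) = 1.
Scale by 183/1 = 183: (u₀, v₀) = (-2196, 915).
General solution: u = -2196 + 137t, v = 915 - 57t for integer t.
u ≥ 0: smallest is -2196 mod 137 = 133 (at t = 17), with v = -54.

133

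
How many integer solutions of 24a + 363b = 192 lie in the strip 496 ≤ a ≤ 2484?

16

gcd(363, 24):
  363 = 15·24 + 3
  24 = 8·3
so gcd(363, 24) = 3.
Back-substitute for Bézout coefficients:
  3 = 363 - 15·24
  ... = 24·(-15) + 363·(1)
Scale by 64: particular solution (-960, 64); reduce a mod 121: (8, 0).
General solution: a = 8 + 121t, b = 0 - 8t for integer t.
496 ≤ 8 + 121t ≤ 2484 gives t ∈ [5, 20], which is 16 values.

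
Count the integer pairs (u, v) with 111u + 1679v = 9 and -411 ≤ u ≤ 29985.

18

gcd(1679, 111) = 1  (1679 = 15×111 + 14, 111 = 7×14 + 13, 14 = 1×13 + 1, 13 = 13×1).
Back-substituting, 111×(-121) + 1679×(8) = 1.
Scale by 9: particular solution (-1089, 72); reduce u mod 1679: (590, -39).
General solution: u = 590 + 1679t, v = -39 - 111t for integer t.
-411 ≤ 590 + 1679t ≤ 29985 gives t ∈ [0, 17], which is 18 values.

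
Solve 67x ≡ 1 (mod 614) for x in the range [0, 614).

55

gcd(614, 67) = 1  (614 = 9×67 + 11, 67 = 6×11 + 1, 11 = 11×1).
Back-substituting, 67×(55) + 614×(-6) = 1.
So 67×55 ≡ 1 (mod 614), and 55 mod 614 = 55.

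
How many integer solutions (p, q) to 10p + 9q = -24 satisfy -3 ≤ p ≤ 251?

28

gcd(10, 9):
  10 = 1·9 + 1
  9 = 9·1
so gcd(10, 9) = 1.
Back-substitute for Bézout coefficients:
  1 = 10 - 1·9
  ... = 10·(1) + 9·(-1)
Scale by -24: particular solution (-24, 24); reduce p mod 9: (3, -6).
General solution: p = 3 + 9t, q = -6 - 10t for integer t.
-3 ≤ 3 + 9t ≤ 251 gives t ∈ [0, 27], which is 28 values.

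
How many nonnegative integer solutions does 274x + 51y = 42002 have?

gcd(274, 51) = 1.
By Bézout, 274*(-8) + 51*(43) = 1.
One solution: (23, 700).
General: x = 23 + 51t, y = 700 - 274t.
x ≥ 0 ⇒ t ≥ 0; y ≥ 0 ⇒ t ≤ 2. So t ∈ [0, 2]: 3 solutions.

3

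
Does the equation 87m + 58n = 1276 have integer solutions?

gcd(87, 58) = 29  (87 = 1·58 + 29, 58 = 2·29).
29 divides 1276, so integer solutions exist.

yes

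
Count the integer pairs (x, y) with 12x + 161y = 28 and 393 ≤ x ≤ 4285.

gcd(161, 12) = 1  (161 = 13×12 + 5, 12 = 2×5 + 2, 5 = 2×2 + 1, 2 = 2×1).
Back-substituting, 12×(-67) + 161×(5) = 1.
Scale by 28: particular solution (-1876, 140); reduce x mod 161: (56, -4).
General solution: x = 56 + 161t, y = -4 - 12t for integer t.
393 ≤ 56 + 161t ≤ 4285 gives t ∈ [3, 26], which is 24 values.

24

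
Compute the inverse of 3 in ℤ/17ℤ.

gcd(17, 3):
  17 = 5·3 + 2
  3 = 1·2 + 1
  2 = 2·1
so gcd(17, 3) = 1.
Back-substitute for Bézout coefficients:
  1 = 3 - 1·2
  ... = 3·(6) + 17·(-1)
So 3·6 ≡ 1 (mod 17), and 6 mod 17 = 6.

6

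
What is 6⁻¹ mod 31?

gcd(31, 6) = 1.
By Bézout, 6·(-5) + 31·(1) = 1.
So 6·-5 ≡ 1 (mod 31), and -5 mod 31 = 26.

26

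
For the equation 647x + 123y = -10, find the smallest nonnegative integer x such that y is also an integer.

gcd(647, 123) = 1.
1 divides -10, so solutions exist.
By Bézout, 647×(50) + 123×(-263) = 1.
Scale by -10/1 = -10: (x₀, y₀) = (-500, 2630).
General solution: x = -500 + 123t, y = 2630 - 647t for integer t.
x ≥ 0: smallest is -500 mod 123 = 115 (at t = 5), with y = -605.

115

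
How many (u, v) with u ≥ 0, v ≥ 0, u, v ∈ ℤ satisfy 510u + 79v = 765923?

19

gcd(510, 79):
  510 = 6*79 + 36
  79 = 2*36 + 7
  36 = 5*7 + 1
  7 = 7*1
so gcd(510, 79) = 1.
Back-substitute for Bézout coefficients:
  1 = 36 - 5*7
  ... = 510*(11) + 79*(-71)
Scale by 765923: one solution is (8425153, -54380533). Reduce u mod 79: (40, 9437).
General: u = 40 + 79t, v = 9437 - 510t.
u ≥ 0 ⇒ t ≥ 0; v ≥ 0 ⇒ t ≤ 18. So t ∈ [0, 18]: 19 solutions.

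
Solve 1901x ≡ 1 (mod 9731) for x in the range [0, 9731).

gcd(9731, 1901):
  9731 = 5·1901 + 226
  1901 = 8·226 + 93
  226 = 2·93 + 40
  93 = 2·40 + 13
  40 = 3·13 + 1
  13 = 13·1
so gcd(9731, 1901) = 1.
Back-substitute for Bézout coefficients:
  1 = 40 - 3·13
  ... = 1901·(-732) + 9731·(143)
So 1901·-732 ≡ 1 (mod 9731), and -732 mod 9731 = 8999.

8999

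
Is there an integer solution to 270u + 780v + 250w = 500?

gcd(780, 270) = 30  (780 = 2*270 + 240, 270 = 1*240 + 30, 240 = 8*30).
gcd(30, 250) = 10.
10 divides 500, so integer solutions exist.

yes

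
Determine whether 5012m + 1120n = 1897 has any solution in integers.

no

gcd(5012, 1120) = 28.
28 does not divide 1897 (remainder 21), so no integer solutions.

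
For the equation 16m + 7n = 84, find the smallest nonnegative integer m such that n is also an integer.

0

gcd(16, 7):
  16 = 2·7 + 2
  7 = 3·2 + 1
  2 = 2·1
so gcd(16, 7) = 1.
1 divides 84, so solutions exist.
Back-substitute for Bézout coefficients:
  1 = 7 - 3·2
  ... = 16·(-3) + 7·(7)
Scale by 84/1 = 84: (m₀, n₀) = (-252, 588).
General solution: m = -252 + 7t, n = 588 - 16t for integer t.
m ≥ 0: smallest is -252 mod 7 = 0 (at t = 36), with n = 12.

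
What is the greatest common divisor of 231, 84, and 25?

1

gcd(231, 84) = 21  (231 = 2×84 + 63, 84 = 1×63 + 21, 63 = 3×21).
gcd(21, 25) = 1.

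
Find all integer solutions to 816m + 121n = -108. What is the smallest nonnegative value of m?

23

gcd(816, 121) = 1.
1 divides -108, so solutions exist.
By Bézout, 816×(39) + 121×(-263) = 1.
Scale by -108/1 = -108: (m₀, n₀) = (-4212, 28404).
General solution: m = -4212 + 121t, n = 28404 - 816t for integer t.
m ≥ 0: smallest is -4212 mod 121 = 23 (at t = 35), with n = -156.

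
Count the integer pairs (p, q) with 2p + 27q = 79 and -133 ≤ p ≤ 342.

17

gcd(27, 2):
  27 = 13×2 + 1
  2 = 2×1
so gcd(27, 2) = 1.
Back-substitute for Bézout coefficients:
  1 = 27 - 13×2
  ... = 2×(-13) + 27×(1)
Scale by 79: particular solution (-1027, 79); reduce p mod 27: (26, 1).
General solution: p = 26 + 27t, q = 1 - 2t for integer t.
-133 ≤ 26 + 27t ≤ 342 gives t ∈ [-5, 11], which is 17 values.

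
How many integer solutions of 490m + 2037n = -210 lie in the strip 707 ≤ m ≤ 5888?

gcd(2037, 490) = 7.
By Bézout, 490*(79) + 2037*(-19) = 7.
Particular solution: (249, -60).
General solution: m = 249 + 291t, n = -60 - 70t for integer t.
707 ≤ 249 + 291t ≤ 5888 gives t ∈ [2, 19], which is 18 values.

18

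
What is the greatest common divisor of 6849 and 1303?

gcd(6849, 1303):
  6849 = 5×1303 + 334
  1303 = 3×334 + 301
  334 = 1×301 + 33
  301 = 9×33 + 4
  33 = 8×4 + 1
  4 = 4×1
so gcd(6849, 1303) = 1.

1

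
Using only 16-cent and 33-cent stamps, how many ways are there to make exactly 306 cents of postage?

1

Need nonnegative integers with 16j + 33k = 306.
gcd(16, 33) = 1, and 16·(-2) + 33·(1) = 1.
So (j₀, k₀) = (-612, 306); general j = -612 + 33t, k = 306 - 16t.
j ≥ 0 ⇒ t ≥ 19; k ≥ 0 ⇒ t ≤ 19. That's 1 value of t.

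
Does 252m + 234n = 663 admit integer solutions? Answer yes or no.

gcd(252, 234) = 18.
18 does not divide 663 (remainder 15), so no integer solutions.

no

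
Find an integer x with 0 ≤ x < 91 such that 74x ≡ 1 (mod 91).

16

gcd(91, 74) = 1.
By Bézout, 74·(16) + 91·(-13) = 1.
So 74·16 ≡ 1 (mod 91), and 16 mod 91 = 16.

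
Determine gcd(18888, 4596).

gcd(18888, 4596):
  18888 = 4·4596 + 504
  4596 = 9·504 + 60
  504 = 8·60 + 24
  60 = 2·24 + 12
  24 = 2·12
so gcd(18888, 4596) = 12.

12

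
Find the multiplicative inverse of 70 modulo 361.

98

gcd(361, 70) = 1  (361 = 5·70 + 11, 70 = 6·11 + 4, 11 = 2·4 + 3, 4 = 1·3 + 1, 3 = 3·1).
Back-substituting, 70·(98) + 361·(-19) = 1.
So 70·98 ≡ 1 (mod 361), and 98 mod 361 = 98.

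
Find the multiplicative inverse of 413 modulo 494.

433

gcd(494, 413):
  494 = 1×413 + 81
  413 = 5×81 + 8
  81 = 10×8 + 1
  8 = 8×1
so gcd(494, 413) = 1.
Back-substitute for Bézout coefficients:
  1 = 81 - 10×8
  ... = 413×(-61) + 494×(51)
So 413×-61 ≡ 1 (mod 494), and -61 mod 494 = 433.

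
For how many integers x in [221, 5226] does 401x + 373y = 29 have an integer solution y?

gcd(401, 373) = 1  (401 = 1×373 + 28, 373 = 13×28 + 9, 28 = 3×9 + 1, 9 = 9×1).
Back-substituting, 401×(40) + 373×(-43) = 1.
Scale by 29: particular solution (1160, -1247); reduce x mod 373: (41, -44).
General solution: x = 41 + 373t, y = -44 - 401t for integer t.
221 ≤ 41 + 373t ≤ 5226 gives t ∈ [1, 13], which is 13 values.

13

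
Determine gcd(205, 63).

1

gcd(205, 63) = 1  (205 = 3*63 + 16, 63 = 3*16 + 15, 16 = 1*15 + 1, 15 = 15*1).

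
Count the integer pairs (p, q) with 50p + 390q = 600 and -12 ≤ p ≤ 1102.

28

gcd(390, 50) = 10  (390 = 7*50 + 40, 50 = 1*40 + 10, 40 = 4*10).
Back-substituting, 50*(8) + 390*(-1) = 10.
Scale by 60: particular solution (480, -60); reduce p mod 39: (12, 0).
General solution: p = 12 + 39t, q = 0 - 5t for integer t.
-12 ≤ 12 + 39t ≤ 1102 gives t ∈ [0, 27], which is 28 values.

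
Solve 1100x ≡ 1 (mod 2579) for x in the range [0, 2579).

gcd(2579, 1100) = 1.
By Bézout, 1100·(-279) + 2579·(119) = 1.
So 1100·-279 ≡ 1 (mod 2579), and -279 mod 2579 = 2300.

2300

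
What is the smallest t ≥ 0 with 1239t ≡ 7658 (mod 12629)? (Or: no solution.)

gcd(12629, 1239) = 1.
1 divides 7658, so solutions exist.
By Bézout, 1239×(-2008) + 12629×(197) = 1.
So 1239×(-2008) ≡ 1 (mod 12629); multiply by 7658: t ≡ -15377264 (mod 12629).
Smallest nonnegative: t = -15377264 mod 12629 = 4858.

4858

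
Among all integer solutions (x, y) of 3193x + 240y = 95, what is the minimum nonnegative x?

gcd(3193, 240) = 1  (3193 = 13×240 + 73, 240 = 3×73 + 21, 73 = 3×21 + 10, 21 = 2×10 + 1, 10 = 10×1).
1 divides 95, so solutions exist.
Back-substituting, 3193×(-23) + 240×(306) = 1.
Scale by 95/1 = 95: (x₀, y₀) = (-2185, 29070).
General solution: x = -2185 + 240t, y = 29070 - 3193t for integer t.
x ≥ 0: smallest is -2185 mod 240 = 215 (at t = 10), with y = -2860.

215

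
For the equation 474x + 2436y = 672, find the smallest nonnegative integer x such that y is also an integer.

gcd(2436, 474) = 6.
6 divides 672, so solutions exist.
By Bézout, 474*(-185) + 2436*(36) = 6.
Scale by 672/6 = 112: (x₀, y₀) = (-20720, 4032).
General solution: x = -20720 + 406t, y = 4032 - 79t for integer t.
x ≥ 0: smallest is -20720 mod 406 = 392 (at t = 52), with y = -76.

392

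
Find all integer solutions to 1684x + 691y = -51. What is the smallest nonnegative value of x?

gcd(1684, 691) = 1  (1684 = 2·691 + 302, 691 = 2·302 + 87, 302 = 3·87 + 41, 87 = 2·41 + 5, 41 = 8·5 + 1, 5 = 5·1).
1 divides -51, so solutions exist.
Back-substituting, 1684·(135) + 691·(-329) = 1.
Scale by -51/1 = -51: (x₀, y₀) = (-6885, 16779).
General solution: x = -6885 + 691t, y = 16779 - 1684t for integer t.
x ≥ 0: smallest is -6885 mod 691 = 25 (at t = 10), with y = -61.

25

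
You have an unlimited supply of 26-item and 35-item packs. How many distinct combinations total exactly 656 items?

1

Need nonnegative integers with 26j + 35k = 656.
gcd(26, 35) = 1, and 26·(-4) + 35·(3) = 1.
So (j₀, k₀) = (-2624, 1968); general j = -2624 + 35t, k = 1968 - 26t.
j ≥ 0 ⇒ t ≥ 75; k ≥ 0 ⇒ t ≤ 75. That's 1 value of t.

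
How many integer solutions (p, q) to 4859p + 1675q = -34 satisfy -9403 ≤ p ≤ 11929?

12

gcd(4859, 1675) = 1  (4859 = 2×1675 + 1509, 1675 = 1×1509 + 166, 1509 = 9×166 + 15, 166 = 11×15 + 1, 15 = 15×1).
Back-substituting, 4859×(-111) + 1675×(322) = 1.
Scale by -34: particular solution (3774, -10948); reduce p mod 1675: (424, -1230).
General solution: p = 424 + 1675t, q = -1230 - 4859t for integer t.
-9403 ≤ 424 + 1675t ≤ 11929 gives t ∈ [-5, 6], which is 12 values.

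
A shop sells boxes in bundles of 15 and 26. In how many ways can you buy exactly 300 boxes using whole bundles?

Need nonnegative integers with 15j + 26k = 300.
gcd(15, 26) = 1, and 15·(7) + 26·(-4) = 1.
So (j₀, k₀) = (2100, -1200); general j = 2100 + 26t, k = -1200 - 15t.
j ≥ 0 ⇒ t ≥ -80; k ≥ 0 ⇒ t ≤ -80. That's 1 value of t.

1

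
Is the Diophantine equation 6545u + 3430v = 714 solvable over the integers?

no

gcd(6545, 3430) = 35  (6545 = 1×3430 + 3115, 3430 = 1×3115 + 315, 3115 = 9×315 + 280, 315 = 1×280 + 35, 280 = 8×35).
35 does not divide 714 (remainder 14), so no integer solutions.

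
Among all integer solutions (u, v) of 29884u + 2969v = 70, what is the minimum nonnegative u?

gcd(29884, 2969):
  29884 = 10×2969 + 194
  2969 = 15×194 + 59
  194 = 3×59 + 17
  59 = 3×17 + 8
  17 = 2×8 + 1
  8 = 8×1
so gcd(29884, 2969) = 1.
1 divides 70, so solutions exist.
Back-substitute for Bézout coefficients:
  1 = 17 - 2×8
  ... = 29884×(352) + 2969×(-3543)
Scale by 70/1 = 70: (u₀, v₀) = (24640, -248010).
General solution: u = 24640 + 2969t, v = -248010 - 29884t for integer t.
u ≥ 0: smallest is 24640 mod 2969 = 888 (at t = -8), with v = -8938.

888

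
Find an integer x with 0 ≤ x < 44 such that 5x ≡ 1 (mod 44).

9

gcd(44, 5):
  44 = 8*5 + 4
  5 = 1*4 + 1
  4 = 4*1
so gcd(44, 5) = 1.
Back-substitute for Bézout coefficients:
  1 = 5 - 1*4
  ... = 5*(9) + 44*(-1)
So 5*9 ≡ 1 (mod 44), and 9 mod 44 = 9.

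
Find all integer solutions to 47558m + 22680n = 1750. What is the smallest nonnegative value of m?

gcd(47558, 22680):
  47558 = 2*22680 + 2198
  22680 = 10*2198 + 700
  2198 = 3*700 + 98
  700 = 7*98 + 14
  98 = 7*14
so gcd(47558, 22680) = 14.
14 divides 1750, so solutions exist.
Back-substitute for Bézout coefficients:
  14 = 700 - 7*98
  ... = 47558*(-227) + 22680*(476)
Scale by 1750/14 = 125: (m₀, n₀) = (-28375, 59500).
General solution: m = -28375 + 1620t, n = 59500 - 3397t for integer t.
m ≥ 0: smallest is -28375 mod 1620 = 785 (at t = 18), with n = -1646.

785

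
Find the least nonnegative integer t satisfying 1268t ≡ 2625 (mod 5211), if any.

gcd(5211, 1268) = 1.
1 divides 2625, so solutions exist.
By Bézout, 1268*(-1837) + 5211*(447) = 1.
So 1268*(-1837) ≡ 1 (mod 5211); multiply by 2625: t ≡ -4822125 (mod 5211).
Smallest nonnegative: t = -4822125 mod 5211 = 3261.

3261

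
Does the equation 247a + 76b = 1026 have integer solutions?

yes

gcd(247, 76) = 19.
19 divides 1026, so integer solutions exist.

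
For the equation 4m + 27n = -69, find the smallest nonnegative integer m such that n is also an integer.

3

gcd(27, 4):
  27 = 6·4 + 3
  4 = 1·3 + 1
  3 = 3·1
so gcd(27, 4) = 1.
1 divides -69, so solutions exist.
Back-substitute for Bézout coefficients:
  1 = 4 - 1·3
  ... = 4·(7) + 27·(-1)
Scale by -69/1 = -69: (m₀, n₀) = (-483, 69).
General solution: m = -483 + 27t, n = 69 - 4t for integer t.
m ≥ 0: smallest is -483 mod 27 = 3 (at t = 18), with n = -3.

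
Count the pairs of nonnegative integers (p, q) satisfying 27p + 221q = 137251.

23

gcd(221, 27):
  221 = 8*27 + 5
  27 = 5*5 + 2
  5 = 2*2 + 1
  2 = 2*1
so gcd(221, 27) = 1.
Back-substitute for Bézout coefficients:
  1 = 5 - 2*2
  ... = 27*(-90) + 221*(11)
Scale by 137251: one solution is (-12352590, 1509761). Reduce p mod 221: (205, 596).
General: p = 205 + 221t, q = 596 - 27t.
p ≥ 0 ⇒ t ≥ 0; q ≥ 0 ⇒ t ≤ 22. So t ∈ [0, 22]: 23 solutions.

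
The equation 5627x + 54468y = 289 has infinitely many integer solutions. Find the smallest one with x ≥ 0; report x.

gcd(54468, 5627):
  54468 = 9×5627 + 3825
  5627 = 1×3825 + 1802
  3825 = 2×1802 + 221
  1802 = 8×221 + 34
  221 = 6×34 + 17
  34 = 2×17
so gcd(54468, 5627) = 17.
17 divides 289, so solutions exist.
Back-substitute for Bézout coefficients:
  17 = 221 - 6×34
  ... = 5627×(-1481) + 54468×(153)
Scale by 289/17 = 17: (x₀, y₀) = (-25177, 2601).
General solution: x = -25177 + 3204t, y = 2601 - 331t for integer t.
x ≥ 0: smallest is -25177 mod 3204 = 455 (at t = 8), with y = -47.

455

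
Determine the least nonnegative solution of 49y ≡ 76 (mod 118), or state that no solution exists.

16

gcd(118, 49) = 1.
1 divides 76, so solutions exist.
By Bézout, 49×(53) + 118×(-22) = 1.
So 49×(53) ≡ 1 (mod 118); multiply by 76: y ≡ 4028 (mod 118).
Smallest nonnegative: y = 4028 mod 118 = 16.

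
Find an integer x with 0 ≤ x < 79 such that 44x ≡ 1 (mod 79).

gcd(79, 44) = 1  (79 = 1*44 + 35, 44 = 1*35 + 9, 35 = 3*9 + 8, 9 = 1*8 + 1, 8 = 8*1).
Back-substituting, 44*(9) + 79*(-5) = 1.
So 44*9 ≡ 1 (mod 79), and 9 mod 79 = 9.

9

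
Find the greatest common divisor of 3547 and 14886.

gcd(14886, 3547):
  14886 = 4·3547 + 698
  3547 = 5·698 + 57
  698 = 12·57 + 14
  57 = 4·14 + 1
  14 = 14·1
so gcd(14886, 3547) = 1.

1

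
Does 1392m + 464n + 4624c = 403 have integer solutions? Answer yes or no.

gcd(1392, 464) = 464  (1392 = 3×464).
gcd(464, 4624) = 16.
16 does not divide 403 (remainder 3), so no integer solutions.

no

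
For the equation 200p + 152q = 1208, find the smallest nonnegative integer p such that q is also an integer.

3

gcd(200, 152):
  200 = 1×152 + 48
  152 = 3×48 + 8
  48 = 6×8
so gcd(200, 152) = 8.
8 divides 1208, so solutions exist.
Back-substitute for Bézout coefficients:
  8 = 152 - 3×48
  ... = 200×(-3) + 152×(4)
Scale by 1208/8 = 151: (p₀, q₀) = (-453, 604).
General solution: p = -453 + 19t, q = 604 - 25t for integer t.
p ≥ 0: smallest is -453 mod 19 = 3 (at t = 24), with q = 4.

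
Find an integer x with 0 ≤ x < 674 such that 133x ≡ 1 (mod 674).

gcd(674, 133) = 1  (674 = 5·133 + 9, 133 = 14·9 + 7, 9 = 1·7 + 2, 7 = 3·2 + 1, 2 = 2·1).
Back-substituting, 133·(299) + 674·(-59) = 1.
So 133·299 ≡ 1 (mod 674), and 299 mod 674 = 299.

299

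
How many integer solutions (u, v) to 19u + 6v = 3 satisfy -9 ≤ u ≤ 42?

9

gcd(19, 6) = 1  (19 = 3*6 + 1, 6 = 6*1).
Back-substituting, 19*(1) + 6*(-3) = 1.
Scale by 3: particular solution (3, -9); reduce u mod 6: (3, -9).
General solution: u = 3 + 6t, v = -9 - 19t for integer t.
-9 ≤ 3 + 6t ≤ 42 gives t ∈ [-2, 6], which is 9 values.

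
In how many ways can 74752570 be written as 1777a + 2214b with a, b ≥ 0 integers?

gcd(2214, 1777) = 1  (2214 = 1×1777 + 437, 1777 = 4×437 + 29, 437 = 15×29 + 2, 29 = 14×2 + 1, 2 = 2×1).
Back-substituting, 1777×(1069) + 2214×(-858) = 1.
Scale by 74752570: one solution is (79910497330, -64137705060). Reduce a mod 2214: (1978, 32176).
General: a = 1978 + 2214t, b = 32176 - 1777t.
a ≥ 0 ⇒ t ≥ 0; b ≥ 0 ⇒ t ≤ 18. So t ∈ [0, 18]: 19 solutions.

19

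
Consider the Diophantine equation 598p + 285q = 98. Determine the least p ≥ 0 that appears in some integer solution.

146

gcd(598, 285):
  598 = 2×285 + 28
  285 = 10×28 + 5
  28 = 5×5 + 3
  5 = 1×3 + 2
  3 = 1×2 + 1
  2 = 2×1
so gcd(598, 285) = 1.
1 divides 98, so solutions exist.
Back-substitute for Bézout coefficients:
  1 = 3 - 1×2
  ... = 598×(112) + 285×(-235)
Scale by 98/1 = 98: (p₀, q₀) = (10976, -23030).
General solution: p = 10976 + 285t, q = -23030 - 598t for integer t.
p ≥ 0: smallest is 10976 mod 285 = 146 (at t = -38), with q = -306.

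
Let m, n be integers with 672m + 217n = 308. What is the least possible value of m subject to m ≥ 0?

25

gcd(672, 217):
  672 = 3*217 + 21
  217 = 10*21 + 7
  21 = 3*7
so gcd(672, 217) = 7.
7 divides 308, so solutions exist.
Back-substitute for Bézout coefficients:
  7 = 217 - 10*21
  ... = 672*(-10) + 217*(31)
Scale by 308/7 = 44: (m₀, n₀) = (-440, 1364).
General solution: m = -440 + 31t, n = 1364 - 96t for integer t.
m ≥ 0: smallest is -440 mod 31 = 25 (at t = 15), with n = -76.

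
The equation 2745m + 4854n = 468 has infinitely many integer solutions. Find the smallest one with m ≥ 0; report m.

32

gcd(4854, 2745):
  4854 = 1*2745 + 2109
  2745 = 1*2109 + 636
  2109 = 3*636 + 201
  636 = 3*201 + 33
  201 = 6*33 + 3
  33 = 11*3
so gcd(4854, 2745) = 3.
3 divides 468, so solutions exist.
Back-substitute for Bézout coefficients:
  3 = 201 - 6*33
  ... = 2745*(-145) + 4854*(82)
Scale by 468/3 = 156: (m₀, n₀) = (-22620, 12792).
General solution: m = -22620 + 1618t, n = 12792 - 915t for integer t.
m ≥ 0: smallest is -22620 mod 1618 = 32 (at t = 14), with n = -18.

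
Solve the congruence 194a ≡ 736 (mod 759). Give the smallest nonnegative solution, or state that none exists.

gcd(759, 194) = 1.
1 divides 736, so solutions exist.
By Bézout, 194*(-223) + 759*(57) = 1.
So 194*(-223) ≡ 1 (mod 759); multiply by 736: a ≡ -164128 (mod 759).
Smallest nonnegative: a = -164128 mod 759 = 575.

575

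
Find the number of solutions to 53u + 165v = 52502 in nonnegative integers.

gcd(165, 53):
  165 = 3×53 + 6
  53 = 8×6 + 5
  6 = 1×5 + 1
  5 = 5×1
so gcd(165, 53) = 1.
Back-substitute for Bézout coefficients:
  1 = 6 - 1×5
  ... = 53×(-28) + 165×(9)
Scale by 52502: one solution is (-1470056, 472518). Reduce u mod 165: (94, 288).
General: u = 94 + 165t, v = 288 - 53t.
u ≥ 0 ⇒ t ≥ 0; v ≥ 0 ⇒ t ≤ 5. So t ∈ [0, 5]: 6 solutions.

6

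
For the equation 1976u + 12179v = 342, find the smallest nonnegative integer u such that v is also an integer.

333

gcd(12179, 1976) = 19  (12179 = 6*1976 + 323, 1976 = 6*323 + 38, 323 = 8*38 + 19, 38 = 2*19).
19 divides 342, so solutions exist.
Back-substituting, 1976*(-302) + 12179*(49) = 19.
Scale by 342/19 = 18: (u₀, v₀) = (-5436, 882).
General solution: u = -5436 + 641t, v = 882 - 104t for integer t.
u ≥ 0: smallest is -5436 mod 641 = 333 (at t = 9), with v = -54.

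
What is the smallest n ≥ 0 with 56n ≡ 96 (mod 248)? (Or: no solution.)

15

gcd(248, 56) = 8  (248 = 4×56 + 24, 56 = 2×24 + 8, 24 = 3×8).
8 divides 96, so solutions exist.
Back-substituting, 56×(9) + 248×(-2) = 8.
So 56×(9) ≡ 8 (mod 248); multiply by 12: n ≡ 108 (mod 31).
Smallest nonnegative: n = 108 mod 31 = 15.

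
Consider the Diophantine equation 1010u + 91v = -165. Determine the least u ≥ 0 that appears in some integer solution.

12

gcd(1010, 91) = 1.
1 divides -165, so solutions exist.
By Bézout, 1010·(-10) + 91·(111) = 1.
Scale by -165/1 = -165: (u₀, v₀) = (1650, -18315).
General solution: u = 1650 + 91t, v = -18315 - 1010t for integer t.
u ≥ 0: smallest is 1650 mod 91 = 12 (at t = -18), with v = -135.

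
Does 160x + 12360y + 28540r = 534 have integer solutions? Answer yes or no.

no

gcd(12360, 160):
  12360 = 77*160 + 40
  160 = 4*40
so gcd(12360, 160) = 40.
gcd(40, 28540) = 20.
20 does not divide 534 (remainder 14), so no integer solutions.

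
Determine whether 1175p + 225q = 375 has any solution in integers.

yes

gcd(1175, 225) = 25  (1175 = 5×225 + 50, 225 = 4×50 + 25, 50 = 2×25).
25 divides 375, so integer solutions exist.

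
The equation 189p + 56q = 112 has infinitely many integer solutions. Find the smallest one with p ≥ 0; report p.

0

gcd(189, 56) = 7  (189 = 3·56 + 21, 56 = 2·21 + 14, 21 = 1·14 + 7, 14 = 2·7).
7 divides 112, so solutions exist.
Back-substituting, 189·(3) + 56·(-10) = 7.
Scale by 112/7 = 16: (p₀, q₀) = (48, -160).
General solution: p = 48 + 8t, q = -160 - 27t for integer t.
p ≥ 0: smallest is 48 mod 8 = 0 (at t = -6), with q = 2.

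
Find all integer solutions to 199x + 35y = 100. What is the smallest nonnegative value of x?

10

gcd(199, 35):
  199 = 5·35 + 24
  35 = 1·24 + 11
  24 = 2·11 + 2
  11 = 5·2 + 1
  2 = 2·1
so gcd(199, 35) = 1.
1 divides 100, so solutions exist.
Back-substitute for Bézout coefficients:
  1 = 11 - 5·2
  ... = 199·(-16) + 35·(91)
Scale by 100/1 = 100: (x₀, y₀) = (-1600, 9100).
General solution: x = -1600 + 35t, y = 9100 - 199t for integer t.
x ≥ 0: smallest is -1600 mod 35 = 10 (at t = 46), with y = -54.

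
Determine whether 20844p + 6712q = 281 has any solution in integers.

gcd(20844, 6712) = 4  (20844 = 3×6712 + 708, 6712 = 9×708 + 340, 708 = 2×340 + 28, 340 = 12×28 + 4, 28 = 7×4).
4 does not divide 281 (remainder 1), so no integer solutions.

no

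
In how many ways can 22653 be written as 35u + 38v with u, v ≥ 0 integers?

gcd(38, 35):
  38 = 1·35 + 3
  35 = 11·3 + 2
  3 = 1·2 + 1
  2 = 2·1
so gcd(38, 35) = 1.
Back-substitute for Bézout coefficients:
  1 = 3 - 1·2
  ... = 35·(-13) + 38·(12)
Scale by 22653: one solution is (-294489, 271836). Reduce u mod 38: (11, 586).
General: u = 11 + 38t, v = 586 - 35t.
u ≥ 0 ⇒ t ≥ 0; v ≥ 0 ⇒ t ≤ 16. So t ∈ [0, 16]: 17 solutions.

17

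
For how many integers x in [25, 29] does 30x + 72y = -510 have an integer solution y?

gcd(72, 30) = 6  (72 = 2*30 + 12, 30 = 2*12 + 6, 12 = 2*6).
Back-substituting, 30*(5) + 72*(-2) = 6.
Scale by -85: particular solution (-425, 170); reduce x mod 12: (7, -10).
General solution: x = 7 + 12t, y = -10 - 5t for integer t.
25 ≤ 7 + 12t ≤ 29 gives t ∈ [2, 1], which is 0 values.

0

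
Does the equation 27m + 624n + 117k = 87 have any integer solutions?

gcd(624, 27) = 3.
gcd(3, 117) = 3.
3 divides 87, so integer solutions exist.

yes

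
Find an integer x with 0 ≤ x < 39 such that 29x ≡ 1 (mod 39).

gcd(39, 29) = 1.
By Bézout, 29·(-4) + 39·(3) = 1.
So 29·-4 ≡ 1 (mod 39), and -4 mod 39 = 35.

35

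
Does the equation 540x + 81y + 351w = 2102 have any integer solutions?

no

gcd(540, 81) = 27  (540 = 6·81 + 54, 81 = 1·54 + 27, 54 = 2·27).
gcd(27, 351) = 27.
27 does not divide 2102 (remainder 23), so no integer solutions.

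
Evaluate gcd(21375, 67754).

19

gcd(67754, 21375):
  67754 = 3*21375 + 3629
  21375 = 5*3629 + 3230
  3629 = 1*3230 + 399
  3230 = 8*399 + 38
  399 = 10*38 + 19
  38 = 2*19
so gcd(67754, 21375) = 19.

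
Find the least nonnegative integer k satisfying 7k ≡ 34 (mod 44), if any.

30

gcd(44, 7) = 1  (44 = 6×7 + 2, 7 = 3×2 + 1, 2 = 2×1).
1 divides 34, so solutions exist.
Back-substituting, 7×(19) + 44×(-3) = 1.
So 7×(19) ≡ 1 (mod 44); multiply by 34: k ≡ 646 (mod 44).
Smallest nonnegative: k = 646 mod 44 = 30.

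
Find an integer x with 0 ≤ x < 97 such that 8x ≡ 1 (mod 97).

gcd(97, 8) = 1  (97 = 12·8 + 1, 8 = 8·1).
Back-substituting, 8·(-12) + 97·(1) = 1.
So 8·-12 ≡ 1 (mod 97), and -12 mod 97 = 85.

85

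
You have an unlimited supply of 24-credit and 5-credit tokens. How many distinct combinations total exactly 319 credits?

3

Need nonnegative integers with 24j + 5k = 319.
gcd(24, 5) = 1, and 24·(-1) + 5·(5) = 1.
So (j₀, k₀) = (-319, 1595); general j = -319 + 5t, k = 1595 - 24t.
j ≥ 0 ⇒ t ≥ 64; k ≥ 0 ⇒ t ≤ 66. That's 3 values of t.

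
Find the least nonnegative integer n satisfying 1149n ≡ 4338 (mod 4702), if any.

4006

gcd(4702, 1149):
  4702 = 4·1149 + 106
  1149 = 10·106 + 89
  106 = 1·89 + 17
  89 = 5·17 + 4
  17 = 4·4 + 1
  4 = 4·1
so gcd(4702, 1149) = 1.
1 divides 4338, so solutions exist.
Back-substitute for Bézout coefficients:
  1 = 17 - 4·4
  ... = 1149·(-1109) + 4702·(271)
So 1149·(-1109) ≡ 1 (mod 4702); multiply by 4338: n ≡ -4810842 (mod 4702).
Smallest nonnegative: n = -4810842 mod 4702 = 4006.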